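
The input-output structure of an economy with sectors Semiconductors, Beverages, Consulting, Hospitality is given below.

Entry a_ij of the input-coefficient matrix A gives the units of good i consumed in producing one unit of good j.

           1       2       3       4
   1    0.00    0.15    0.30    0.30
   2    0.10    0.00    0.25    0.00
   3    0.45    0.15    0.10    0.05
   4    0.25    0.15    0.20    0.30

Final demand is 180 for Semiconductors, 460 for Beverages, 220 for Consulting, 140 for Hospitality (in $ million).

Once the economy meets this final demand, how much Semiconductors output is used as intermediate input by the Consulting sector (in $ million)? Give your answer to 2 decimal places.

I − A =
  [   1.00    -0.15    -0.30    -0.30]
  [  -0.10     1.00    -0.25     0.00]
  [  -0.45    -0.15     0.90    -0.05]
  [  -0.25    -0.15    -0.20     0.70]
Compute the cofactors C_ij = (−1)^(i+j)·(3×3 minor ij) of I−A; the adjugate is their transpose:
adj(I−A) = Cᵀ =
  [ 0.591875   0.176250   0.307500   0.275625]
  [ 0.143875   0.427250   0.183250   0.074750]
  [ 0.338750   0.170625   0.610000   0.188750]
  [ 0.339000   0.203250   0.323375   0.692625]
det(I−A) = Σ_j (I−A)_1j·C_1j = (1.00)(0.591875) + (-0.15)(0.143875) + (-0.30)(0.338750) + (-0.30)(0.339000) = 0.36696875
(I − A)⁻¹ = adj(I−A) / det(I−A) ≈
  [   1.6129     0.4803     0.8379     0.7511]
  [   0.3921     1.1643     0.4994     0.2037]
  [   0.9231     0.4650     1.6623     0.5143]
  [   0.9238     0.5539     0.8812     1.8874]
First solve x = (I − A)⁻¹ d = adj(I−A)·d / det(I−A); in particular x_3 = (0.338750·180 + 0.170625·460 + 0.610000·220 + 0.188750·140) / 0.36696875 = 300.0875 / 0.36696875 ≈ 817.7467.
Intermediate flow from 1 to 3: z_13 = a_13 · x_3 = 0.30 × 300.0875 / 0.36696875 = 90.02625 / 0.36696875 ≈ 245.32.

z_13 = 245.32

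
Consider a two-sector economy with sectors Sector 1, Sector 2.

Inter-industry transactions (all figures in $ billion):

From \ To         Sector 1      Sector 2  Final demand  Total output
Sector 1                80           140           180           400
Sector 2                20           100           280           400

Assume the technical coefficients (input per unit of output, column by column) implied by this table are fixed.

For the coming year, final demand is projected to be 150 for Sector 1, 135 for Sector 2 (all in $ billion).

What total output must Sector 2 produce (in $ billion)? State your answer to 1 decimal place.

Technical coefficients a_ij = z_ij / X_j:
  a_11 = 80/400 = 0.20, a_21 = 20/400 = 0.05
  a_12 = 140/400 = 0.35, a_22 = 100/400 = 0.25
I − A =
  [   0.80    -0.35]
  [  -0.05     0.75]
det(I−A) = (0.80)(0.75) − (-0.35)(-0.05) = 0.5825
adj(I−A) = [[0.75, 0.35], [0.05, 0.80]]
(I − A)⁻¹ = adj(I−A) / det(I−A) ≈
  [   1.2876     0.6009]
  [   0.0858     1.3734]
x = (I − A)⁻¹ d = adj(I−A)·d / det(I−A), with det(I−A) = 0.5825:
  x_1 = (0.75·150 + 0.35·135) / 0.5825 = 159.75 / 0.5825 ≈ 274.2
  x_2 = (0.05·150 + 0.80·135) / 0.5825 = 115.50 / 0.5825 ≈ 198.3

x_2 = 198.3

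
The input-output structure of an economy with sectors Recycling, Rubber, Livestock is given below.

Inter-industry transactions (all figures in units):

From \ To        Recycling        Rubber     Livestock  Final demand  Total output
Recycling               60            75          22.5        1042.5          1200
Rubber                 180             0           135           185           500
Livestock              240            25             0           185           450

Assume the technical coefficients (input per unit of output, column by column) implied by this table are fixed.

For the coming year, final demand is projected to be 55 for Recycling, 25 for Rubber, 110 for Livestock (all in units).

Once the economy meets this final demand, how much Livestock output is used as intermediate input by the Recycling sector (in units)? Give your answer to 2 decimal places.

Technical coefficients a_ij = z_ij / X_j:
  a_11 = 60/1200 = 0.05, a_21 = 180/1200 = 0.15, a_31 = 240/1200 = 0.20
  a_12 = 75/500 = 0.15, a_22 = 0/500 = 0.00, a_32 = 25/500 = 0.05
  a_13 = 22.5/450 = 0.05, a_23 = 135/450 = 0.30, a_33 = 0/450 = 0.00
I − A =
  [   0.95    -0.15    -0.05]
  [  -0.15     1.00    -0.30]
  [  -0.20    -0.05     1.00]
Cofactors of I−A, C_ij = (−1)^(i+j)·(minor ij) (rows/columns in the sector order above):
  C_11 = (1.00)(1.00) − (-0.30)(-0.05) = 0.9850
  C_12 = −[(-0.15)(1.00) − (-0.30)(-0.20)] = 0.2100
  C_13 = (-0.15)(-0.05) − (1.00)(-0.20) = 0.2075
  C_21 = −[(-0.15)(1.00) − (-0.05)(-0.05)] = 0.1525
  C_22 = (0.95)(1.00) − (-0.05)(-0.20) = 0.9400
  C_23 = −[(0.95)(-0.05) − (-0.15)(-0.20)] = 0.0775
  C_31 = (-0.15)(-0.30) − (-0.05)(1.00) = 0.0950
  C_32 = −[(0.95)(-0.30) − (-0.05)(-0.15)] = 0.2925
  C_33 = (0.95)(1.00) − (-0.15)(-0.15) = 0.9275
det(I−A) = Σ_j (I−A)_1j·C_1j = (0.95)(0.9850) + (-0.15)(0.2100) + (-0.05)(0.2075) = 0.893875
adj(I−A) = Cᵀ =
  [ 0.9850   0.1525   0.0950]
  [ 0.2100   0.9400   0.2925]
  [ 0.2075   0.0775   0.9275]
(I − A)⁻¹ = adj(I−A) / det(I−A) ≈
  [   1.1019     0.1706     0.1063]
  [   0.2349     1.0516     0.3272]
  [   0.2321     0.0867     1.0376]
First solve x = (I − A)⁻¹ d = adj(I−A)·d / det(I−A); in particular x_1 = (0.9850·55 + 0.1525·25 + 0.0950·110) / 0.893875 = 68.4375 / 0.893875 ≈ 76.5627.
Intermediate flow from 3 to 1: z_31 = a_31 · x_1 = 0.20 × 68.4375 / 0.893875 = 13.6875 / 0.893875 ≈ 15.31.

z_31 = 15.31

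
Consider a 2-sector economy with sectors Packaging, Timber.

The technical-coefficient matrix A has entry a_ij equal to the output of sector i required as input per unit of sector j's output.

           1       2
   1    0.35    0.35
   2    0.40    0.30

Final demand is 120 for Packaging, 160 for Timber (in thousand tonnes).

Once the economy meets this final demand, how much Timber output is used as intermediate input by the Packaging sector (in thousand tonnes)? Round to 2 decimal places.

z_21 = 177.78

I − A =
  [   0.65    -0.35]
  [  -0.40     0.70]
det(I−A) = (0.65)(0.70) − (-0.35)(-0.40) = 0.3150
adj(I−A) = [[0.70, 0.35], [0.40, 0.65]]
(I − A)⁻¹ = adj(I−A) / det(I−A) ≈
  [   2.2222     1.1111]
  [   1.2698     2.0635]
First solve x = (I − A)⁻¹ d = adj(I−A)·d / det(I−A); in particular x_1 = (0.70·120 + 0.35·160) / 0.3150 = 140.00 / 0.3150 ≈ 444.4444.
Intermediate flow from 2 to 1: z_21 = a_21 · x_1 = 0.40 × 140.00 / 0.3150 = 56.00 / 0.3150 ≈ 177.78.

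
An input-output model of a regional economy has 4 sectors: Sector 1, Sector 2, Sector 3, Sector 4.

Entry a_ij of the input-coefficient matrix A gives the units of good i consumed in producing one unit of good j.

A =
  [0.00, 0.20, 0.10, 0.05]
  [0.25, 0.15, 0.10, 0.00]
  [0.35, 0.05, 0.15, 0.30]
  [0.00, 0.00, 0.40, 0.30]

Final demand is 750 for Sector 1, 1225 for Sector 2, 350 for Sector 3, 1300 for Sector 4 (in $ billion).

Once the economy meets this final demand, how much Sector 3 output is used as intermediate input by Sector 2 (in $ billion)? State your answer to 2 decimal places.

I − A =
  [   1.00    -0.20    -0.10    -0.05]
  [  -0.25     0.85    -0.10     0.00]
  [  -0.35    -0.05     0.85    -0.30]
  [   0.00     0.00    -0.40     0.70]
Compute the cofactors C_ij = (−1)^(i+j)·(3×3 minor ij) of I−A; the adjugate is their transpose:
adj(I−A) = Cᵀ =
  [ 0.400250   0.099500   0.090500   0.067375]
  [ 0.143250   0.443500   0.092500   0.049875]
  [ 0.217000   0.084000   0.560000   0.255500]
  [ 0.124000   0.048000   0.320000   0.637000]
det(I−A) = Σ_j (I−A)_1j·C_1j = (1.00)(0.400250) + (-0.20)(0.143250) + (-0.10)(0.217000) + (-0.05)(0.124000) = 0.3437
(I − A)⁻¹ = adj(I−A) / det(I−A) ≈
  [   1.1645     0.2895     0.2633     0.1960]
  [   0.4168     1.2904     0.2691     0.1451]
  [   0.6314     0.2444     1.6293     0.7434]
  [   0.3608     0.1397     0.9310     1.8534]
First solve x = (I − A)⁻¹ d = adj(I−A)·d / det(I−A); in particular x_2 = (0.143250·750 + 0.443500·1225 + 0.092500·350 + 0.049875·1300) / 0.3437 = 747.9375 / 0.3437 ≈ 2176.1347.
Intermediate flow from 3 to 2: z_32 = a_32 · x_2 = 0.05 × 747.9375 / 0.3437 = 37.396875 / 0.3437 ≈ 108.81.

z_32 = 108.81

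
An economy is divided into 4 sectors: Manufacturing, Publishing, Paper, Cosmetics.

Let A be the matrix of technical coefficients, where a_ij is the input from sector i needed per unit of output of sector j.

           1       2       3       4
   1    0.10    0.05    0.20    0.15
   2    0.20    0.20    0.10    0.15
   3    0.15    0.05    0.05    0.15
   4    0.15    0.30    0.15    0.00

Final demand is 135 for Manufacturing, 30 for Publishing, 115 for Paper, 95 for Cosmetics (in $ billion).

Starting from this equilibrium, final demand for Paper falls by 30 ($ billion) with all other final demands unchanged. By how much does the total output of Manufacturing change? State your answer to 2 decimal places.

I − A =
  [   0.90    -0.05    -0.20    -0.15]
  [  -0.20     0.80    -0.10    -0.15]
  [  -0.15    -0.05     0.95    -0.15]
  [  -0.15    -0.30    -0.15     1.00]
Compute the cofactors C_ij = (−1)^(i+j)·(3×3 minor ij) of I−A; the adjugate is their transpose:
adj(I−A) = Cᵀ =
  [ 0.688625   0.109250   0.179625   0.146625]
  [ 0.227500   0.775500   0.157000   0.174000]
  [ 0.151375   0.099750   0.641375   0.133875]
  [ 0.194250   0.264000   0.170250   0.643250]
det(I−A) = Σ_j (I−A)_1j·C_1j = (0.90)(0.688625) + (-0.05)(0.227500) + (-0.20)(0.151375) + (-0.15)(0.194250) = 0.548975
(I − A)⁻¹ = adj(I−A) / det(I−A) ≈
  [   1.2544     0.1990     0.3272     0.2671]
  [   0.4144     1.4126     0.2860     0.3170]
  [   0.2757     0.1817     1.1683     0.2439]
  [   0.3538     0.4809     0.3101     1.1717]
Δx = (I − A)⁻¹ Δd with Δd having -30 in the Paper component and 0 elsewhere.
So Δx_1 = L_13 · (-30), where L_13 = adj(I−A)_13 / det(I−A) = 0.179625 / 0.548975.
Δx_1 = 0.179625 × (-30) / 0.548975 = -5.38875 / 0.548975 ≈ -9.82.

Δx_1 = -9.82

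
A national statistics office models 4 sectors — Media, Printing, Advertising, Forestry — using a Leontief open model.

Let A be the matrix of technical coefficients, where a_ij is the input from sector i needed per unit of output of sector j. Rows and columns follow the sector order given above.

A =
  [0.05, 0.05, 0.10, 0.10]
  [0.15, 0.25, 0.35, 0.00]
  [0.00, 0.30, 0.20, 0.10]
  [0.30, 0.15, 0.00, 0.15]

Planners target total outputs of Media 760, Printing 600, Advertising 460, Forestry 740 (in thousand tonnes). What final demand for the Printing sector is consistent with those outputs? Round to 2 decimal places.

I − A =
  [   0.95    -0.05    -0.10    -0.10]
  [  -0.15     0.75    -0.35     0.00]
  [   0.00    -0.30     0.80    -0.10]
  [  -0.30    -0.15     0.00     0.85]
d = (I − A) x:
  d_M = (+0.95)·760 + (-0.05)·600 + (-0.10)·460 + (-0.10)·740 = 572.00
  d_P = (-0.15)·760 + (+0.75)·600 + (-0.35)·460 + (+0.00)·740 = 175.00
  d_A = (+0.00)·760 + (-0.30)·600 + (+0.80)·460 + (-0.10)·740 = 114.00
  d_F = (-0.30)·760 + (-0.15)·600 + (+0.00)·460 + (+0.85)·740 = 311.00

d_P = 175.00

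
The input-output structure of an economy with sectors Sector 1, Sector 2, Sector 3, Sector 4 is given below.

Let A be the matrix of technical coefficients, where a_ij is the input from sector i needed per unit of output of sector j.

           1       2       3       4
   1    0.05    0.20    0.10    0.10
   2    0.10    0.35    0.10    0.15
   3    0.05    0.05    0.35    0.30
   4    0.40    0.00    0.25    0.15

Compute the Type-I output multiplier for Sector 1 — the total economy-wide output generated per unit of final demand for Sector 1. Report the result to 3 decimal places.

I − A =
  [   0.95    -0.20    -0.10    -0.10]
  [  -0.10     0.65    -0.10    -0.15]
  [  -0.05    -0.05     0.65    -0.30]
  [  -0.40     0.00    -0.25     0.85]
Compute the cofactors C_ij = (−1)^(i+j)·(3×3 minor ij) of I−A; the adjugate is their transpose:
adj(I−A) = Cᵀ =
  [ 0.304250   0.101000   0.096000   0.087500]
  [ 0.104875   0.410125   0.129375   0.130375]
  [ 0.112875   0.070875   0.469875   0.191625]
  [ 0.176375   0.068375   0.183375   0.378875]
det(I−A) = Σ_j (I−A)_1j·C_1j = (0.95)(0.304250) + (-0.20)(0.104875) + (-0.10)(0.112875) + (-0.10)(0.176375) = 0.2391375
(I − A)⁻¹ = adj(I−A) / det(I−A) ≈
  [   1.2723     0.4224     0.4014     0.3659]
  [   0.4386     1.7150     0.5410     0.5452]
  [   0.4720     0.2964     1.9649     0.8013]
  [   0.7375     0.2859     0.7668     1.5843]
The output multiplier for sector j is the column-j sum of the Leontief inverse (I − A)⁻¹ = adj(I−A) / det(I−A).
Column 1 of adj(I−A): (0.304250, 0.104875, 0.112875, 0.176375); det(I−A) = 0.2391375.
m_1 = (0.304250 + 0.104875 + 0.112875 + 0.176375) / 0.2391375 = 0.698375 / 0.2391375 ≈ 2.920.

m_1 = 2.920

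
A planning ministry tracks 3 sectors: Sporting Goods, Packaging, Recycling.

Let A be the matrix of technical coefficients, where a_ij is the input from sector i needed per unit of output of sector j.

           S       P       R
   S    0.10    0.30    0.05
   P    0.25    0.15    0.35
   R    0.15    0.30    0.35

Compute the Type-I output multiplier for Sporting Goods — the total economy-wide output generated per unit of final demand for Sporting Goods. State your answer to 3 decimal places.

I − A =
  [   0.90    -0.30    -0.05]
  [  -0.25     0.85    -0.35]
  [  -0.15    -0.30     0.65]
Cofactors of I−A, C_ij = (−1)^(i+j)·(minor ij) (rows/columns in the sector order above):
  C_11 = (0.85)(0.65) − (-0.35)(-0.30) = 0.4475
  C_12 = −[(-0.25)(0.65) − (-0.35)(-0.15)] = 0.2150
  C_13 = (-0.25)(-0.30) − (0.85)(-0.15) = 0.2025
  C_21 = −[(-0.30)(0.65) − (-0.05)(-0.30)] = 0.2100
  C_22 = (0.90)(0.65) − (-0.05)(-0.15) = 0.5775
  C_23 = −[(0.90)(-0.30) − (-0.30)(-0.15)] = 0.3150
  C_31 = (-0.30)(-0.35) − (-0.05)(0.85) = 0.1475
  C_32 = −[(0.90)(-0.35) − (-0.05)(-0.25)] = 0.3275
  C_33 = (0.90)(0.85) − (-0.30)(-0.25) = 0.6900
det(I−A) = Σ_j (I−A)_1j·C_1j = (0.90)(0.4475) + (-0.30)(0.2150) + (-0.05)(0.2025) = 0.328125
adj(I−A) = Cᵀ =
  [ 0.4475   0.2100   0.1475]
  [ 0.2150   0.5775   0.3275]
  [ 0.2025   0.3150   0.6900]
(I − A)⁻¹ = adj(I−A) / det(I−A) ≈
  [   1.3638     0.6400     0.4495]
  [   0.6552     1.7600     0.9981]
  [   0.6171     0.9600     2.1029]
The output multiplier for sector j is the column-j sum of the Leontief inverse (I − A)⁻¹ = adj(I−A) / det(I−A).
Column S of adj(I−A): (0.4475, 0.2150, 0.2025); det(I−A) = 0.328125.
m_S = (0.4475 + 0.2150 + 0.2025) / 0.328125 = 0.865 / 0.328125 ≈ 2.636.

m_S = 2.636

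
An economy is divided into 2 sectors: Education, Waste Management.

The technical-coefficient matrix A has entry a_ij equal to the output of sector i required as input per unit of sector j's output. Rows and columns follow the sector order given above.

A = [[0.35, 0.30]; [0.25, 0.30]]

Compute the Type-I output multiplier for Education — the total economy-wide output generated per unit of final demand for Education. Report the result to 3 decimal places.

m_1 = 2.500

I − A =
  [   0.65    -0.30]
  [  -0.25     0.70]
det(I−A) = (0.65)(0.70) − (-0.30)(-0.25) = 0.3800
adj(I−A) = [[0.70, 0.30], [0.25, 0.65]]
(I − A)⁻¹ = adj(I−A) / det(I−A) ≈
  [   1.8421     0.7895]
  [   0.6579     1.7105]
The output multiplier for sector j is the column-j sum of the Leontief inverse (I − A)⁻¹ = adj(I−A) / det(I−A).
Column 1 of adj(I−A): (0.70, 0.25); det(I−A) = 0.3800.
m_1 = (0.70 + 0.25) / 0.3800 = 0.95 / 0.3800 = 2.500.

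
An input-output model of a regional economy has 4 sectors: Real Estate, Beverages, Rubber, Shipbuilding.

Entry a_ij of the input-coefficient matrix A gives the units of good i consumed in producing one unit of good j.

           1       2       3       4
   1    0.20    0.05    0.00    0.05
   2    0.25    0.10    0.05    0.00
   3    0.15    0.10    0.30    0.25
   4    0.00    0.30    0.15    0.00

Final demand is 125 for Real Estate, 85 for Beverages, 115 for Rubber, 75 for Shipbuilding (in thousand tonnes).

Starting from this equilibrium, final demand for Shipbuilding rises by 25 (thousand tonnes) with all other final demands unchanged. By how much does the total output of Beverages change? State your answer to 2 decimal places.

Δx_2 = 1.05

I − A =
  [   0.80    -0.05     0.00    -0.05]
  [  -0.25     0.90    -0.05     0.00]
  [  -0.15    -0.10     0.70    -0.25]
  [   0.00    -0.30    -0.15     1.00]
Compute the cofactors C_ij = (−1)^(i+j)·(3×3 minor ij) of I−A; the adjugate is their transpose:
adj(I−A) = Cᵀ =
  [ 0.587500   0.044375   0.010000   0.031875]
  [ 0.173125   0.528875   0.041875   0.019125]
  [ 0.178750   0.149750   0.703750   0.184875]
  [ 0.078750   0.181125   0.118125   0.490875]
det(I−A) = Σ_j (I−A)_1j·C_1j = (0.80)(0.587500) + (-0.05)(0.173125) + (0.00)(0.178750) + (-0.05)(0.078750) = 0.45740625
(I − A)⁻¹ = adj(I−A) / det(I−A) ≈
  [   1.2844     0.0970     0.0219     0.0697]
  [   0.3785     1.1562     0.0915     0.0418]
  [   0.3908     0.3274     1.5386     0.4042]
  [   0.1722     0.3960     0.2582     1.0732]
Δx = (I − A)⁻¹ Δd with Δd having +25 in the Shipbuilding component and 0 elsewhere.
So Δx_2 = L_24 · (+25), where L_24 = adj(I−A)_24 / det(I−A) = 0.019125 / 0.45740625.
Δx_2 = 0.019125 × (+25) / 0.45740625 = 0.478125 / 0.45740625 ≈ 1.05.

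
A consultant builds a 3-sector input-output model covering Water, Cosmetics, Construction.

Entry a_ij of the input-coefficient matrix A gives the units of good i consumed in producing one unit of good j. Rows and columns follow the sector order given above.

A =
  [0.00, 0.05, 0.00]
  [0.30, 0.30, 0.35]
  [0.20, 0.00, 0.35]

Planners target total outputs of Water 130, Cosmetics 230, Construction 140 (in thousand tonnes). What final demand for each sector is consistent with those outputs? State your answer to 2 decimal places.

d_1 = 118.50, d_2 = 73.00, d_3 = 65.00

I − A =
  [   1.00    -0.05     0.00]
  [  -0.30     0.70    -0.35]
  [  -0.20     0.00     0.65]
d = (I − A) x:
  d_1 = (+1.00)·130 + (-0.05)·230 + (+0.00)·140 = 118.50
  d_2 = (-0.30)·130 + (+0.70)·230 + (-0.35)·140 = 73.00
  d_3 = (-0.20)·130 + (+0.00)·230 + (+0.65)·140 = 65.00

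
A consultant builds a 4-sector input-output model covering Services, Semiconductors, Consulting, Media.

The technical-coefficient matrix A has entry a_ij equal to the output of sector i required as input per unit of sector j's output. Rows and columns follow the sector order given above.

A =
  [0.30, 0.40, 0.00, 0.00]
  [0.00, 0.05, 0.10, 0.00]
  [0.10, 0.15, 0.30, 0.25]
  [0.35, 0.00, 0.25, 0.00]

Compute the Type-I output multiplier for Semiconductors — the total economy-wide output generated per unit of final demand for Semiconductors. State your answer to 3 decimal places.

m_2 = 2.502

I − A =
  [   0.70    -0.40     0.00     0.00]
  [   0.00     0.95    -0.10     0.00]
  [  -0.10    -0.15     0.70    -0.25]
  [  -0.35     0.00    -0.25     1.00]
Compute the cofactors C_ij = (−1)^(i+j)·(3×3 minor ij) of I−A; the adjugate is their transpose:
adj(I−A) = Cᵀ =
  [ 0.590625   0.255000   0.040000   0.010000]
  [ 0.018750   0.446250   0.070000   0.017500]
  [ 0.178125   0.180000   0.665000   0.166250]
  [ 0.251250   0.134250   0.180250   0.451000]
det(I−A) = Σ_j (I−A)_1j·C_1j = (0.70)(0.590625) + (-0.40)(0.018750) + (0.00)(0.178125) + (0.00)(0.251250) = 0.4059375
(I − A)⁻¹ = adj(I−A) / det(I−A) ≈
  [   1.4550     0.6282     0.0985     0.0246]
  [   0.0462     1.0993     0.1724     0.0431]
  [   0.4388     0.4434     1.6382     0.4095]
  [   0.6189     0.3307     0.4440     1.1110]
The output multiplier for sector j is the column-j sum of the Leontief inverse (I − A)⁻¹ = adj(I−A) / det(I−A).
Column 2 of adj(I−A): (0.255000, 0.446250, 0.180000, 0.134250); det(I−A) = 0.4059375.
m_2 = (0.255000 + 0.446250 + 0.180000 + 0.134250) / 0.4059375 = 1.0155 / 0.4059375 ≈ 2.502.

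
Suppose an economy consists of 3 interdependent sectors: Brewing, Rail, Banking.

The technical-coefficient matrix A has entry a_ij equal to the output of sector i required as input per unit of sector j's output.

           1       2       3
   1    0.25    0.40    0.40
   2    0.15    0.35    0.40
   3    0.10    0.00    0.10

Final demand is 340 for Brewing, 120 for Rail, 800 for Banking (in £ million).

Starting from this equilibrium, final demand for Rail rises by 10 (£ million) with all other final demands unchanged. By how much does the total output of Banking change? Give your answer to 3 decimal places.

Δx_3 = 1.167

I − A =
  [   0.75    -0.40    -0.40]
  [  -0.15     0.65    -0.40]
  [  -0.10     0.00     0.90]
Cofactors of I−A, C_ij = (−1)^(i+j)·(minor ij) (rows/columns in the sector order above):
  C_11 = (0.65)(0.90) − (-0.40)(0.00) = 0.5850
  C_12 = −[(-0.15)(0.90) − (-0.40)(-0.10)] = 0.1750
  C_13 = (-0.15)(0.00) − (0.65)(-0.10) = 0.0650
  C_21 = −[(-0.40)(0.90) − (-0.40)(0.00)] = 0.3600
  C_22 = (0.75)(0.90) − (-0.40)(-0.10) = 0.6350
  C_23 = −[(0.75)(0.00) − (-0.40)(-0.10)] = 0.0400
  C_31 = (-0.40)(-0.40) − (-0.40)(0.65) = 0.4200
  C_32 = −[(0.75)(-0.40) − (-0.40)(-0.15)] = 0.3600
  C_33 = (0.75)(0.65) − (-0.40)(-0.15) = 0.4275
det(I−A) = Σ_j (I−A)_1j·C_1j = (0.75)(0.5850) + (-0.40)(0.1750) + (-0.40)(0.0650) = 0.34275
adj(I−A) = Cᵀ =
  [ 0.5850   0.3600   0.4200]
  [ 0.1750   0.6350   0.3600]
  [ 0.0650   0.0400   0.4275]
(I − A)⁻¹ = adj(I−A) / det(I−A) ≈
  [   1.7068     1.0503     1.2254]
  [   0.5106     1.8527     1.0503]
  [   0.1896     0.1167     1.2473]
Δx = (I − A)⁻¹ Δd with Δd having +10 in the Rail component and 0 elsewhere.
So Δx_3 = L_32 · (+10), where L_32 = adj(I−A)_32 / det(I−A) = 0.0400 / 0.34275.
Δx_3 = 0.0400 × (+10) / 0.34275 = 0.40 / 0.34275 ≈ 1.167.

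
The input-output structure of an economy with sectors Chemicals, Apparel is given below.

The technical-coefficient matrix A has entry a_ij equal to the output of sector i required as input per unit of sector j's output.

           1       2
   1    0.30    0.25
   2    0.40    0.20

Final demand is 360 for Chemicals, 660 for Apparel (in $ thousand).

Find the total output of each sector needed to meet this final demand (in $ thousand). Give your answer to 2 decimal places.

x_1 = 984.78, x_2 = 1317.39

I − A =
  [   0.70    -0.25]
  [  -0.40     0.80]
det(I−A) = (0.70)(0.80) − (-0.25)(-0.40) = 0.4600
adj(I−A) = [[0.80, 0.25], [0.40, 0.70]]
(I − A)⁻¹ = adj(I−A) / det(I−A) ≈
  [   1.7391     0.5435]
  [   0.8696     1.5217]
x = (I − A)⁻¹ d = adj(I−A)·d / det(I−A), with det(I−A) = 0.4600:
  x_1 = (0.80·360 + 0.25·660) / 0.4600 = 453.00 / 0.4600 ≈ 984.78
  x_2 = (0.40·360 + 0.70·660) / 0.4600 = 606.00 / 0.4600 ≈ 1317.39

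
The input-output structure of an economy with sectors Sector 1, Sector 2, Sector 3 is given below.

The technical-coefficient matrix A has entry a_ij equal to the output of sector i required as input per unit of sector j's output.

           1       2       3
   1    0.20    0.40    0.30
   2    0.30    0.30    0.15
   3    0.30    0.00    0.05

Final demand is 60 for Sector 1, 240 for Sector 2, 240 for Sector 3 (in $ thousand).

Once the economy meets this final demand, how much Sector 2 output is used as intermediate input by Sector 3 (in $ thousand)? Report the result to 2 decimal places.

I − A =
  [   0.80    -0.40    -0.30]
  [  -0.30     0.70    -0.15]
  [  -0.30     0.00     0.95]
Cofactors of I−A, C_ij = (−1)^(i+j)·(minor ij) (rows/columns in the sector order above):
  C_11 = (0.70)(0.95) − (-0.15)(0.00) = 0.6650
  C_12 = −[(-0.30)(0.95) − (-0.15)(-0.30)] = 0.3300
  C_13 = (-0.30)(0.00) − (0.70)(-0.30) = 0.2100
  C_21 = −[(-0.40)(0.95) − (-0.30)(0.00)] = 0.3800
  C_22 = (0.80)(0.95) − (-0.30)(-0.30) = 0.6700
  C_23 = −[(0.80)(0.00) − (-0.40)(-0.30)] = 0.1200
  C_31 = (-0.40)(-0.15) − (-0.30)(0.70) = 0.2700
  C_32 = −[(0.80)(-0.15) − (-0.30)(-0.30)] = 0.2100
  C_33 = (0.80)(0.70) − (-0.40)(-0.30) = 0.4400
det(I−A) = Σ_j (I−A)_1j·C_1j = (0.80)(0.6650) + (-0.40)(0.3300) + (-0.30)(0.2100) = 0.3370
adj(I−A) = Cᵀ =
  [ 0.6650   0.3800   0.2700]
  [ 0.3300   0.6700   0.2100]
  [ 0.2100   0.1200   0.4400]
(I − A)⁻¹ = adj(I−A) / det(I−A) ≈
  [   1.9733     1.1276     0.8012]
  [   0.9792     1.9881     0.6231]
  [   0.6231     0.3561     1.3056]
First solve x = (I − A)⁻¹ d = adj(I−A)·d / det(I−A); in particular x_3 = (0.2100·60 + 0.1200·240 + 0.4400·240) / 0.3370 = 147.00 / 0.3370 ≈ 436.2018.
Intermediate flow from 2 to 3: z_23 = a_23 · x_3 = 0.15 × 147.00 / 0.3370 = 22.05 / 0.3370 ≈ 65.43.

z_23 = 65.43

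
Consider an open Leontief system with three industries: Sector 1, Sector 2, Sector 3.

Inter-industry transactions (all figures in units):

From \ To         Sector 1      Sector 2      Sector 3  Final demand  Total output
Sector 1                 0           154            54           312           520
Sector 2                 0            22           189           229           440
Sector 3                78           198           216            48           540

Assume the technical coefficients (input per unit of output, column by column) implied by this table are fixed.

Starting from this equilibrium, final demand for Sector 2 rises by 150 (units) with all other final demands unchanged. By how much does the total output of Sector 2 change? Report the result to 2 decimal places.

Technical coefficients a_ij = z_ij / X_j:
  a_11 = 0/520 = 0.00, a_21 = 0/520 = 0.00, a_31 = 78/520 = 0.15
  a_12 = 154/440 = 0.35, a_22 = 22/440 = 0.05, a_32 = 198/440 = 0.45
  a_13 = 54/540 = 0.10, a_23 = 189/540 = 0.35, a_33 = 216/540 = 0.40
I − A =
  [   1.00    -0.35    -0.10]
  [   0.00     0.95    -0.35]
  [  -0.15    -0.45     0.60]
Cofactors of I−A, C_ij = (−1)^(i+j)·(minor ij) (rows/columns in the sector order above):
  C_11 = (0.95)(0.60) − (-0.35)(-0.45) = 0.4125
  C_12 = −[(0.00)(0.60) − (-0.35)(-0.15)] = 0.0525
  C_13 = (0.00)(-0.45) − (0.95)(-0.15) = 0.1425
  C_21 = −[(-0.35)(0.60) − (-0.10)(-0.45)] = 0.2550
  C_22 = (1.00)(0.60) − (-0.10)(-0.15) = 0.5850
  C_23 = −[(1.00)(-0.45) − (-0.35)(-0.15)] = 0.5025
  C_31 = (-0.35)(-0.35) − (-0.10)(0.95) = 0.2175
  C_32 = −[(1.00)(-0.35) − (-0.10)(0.00)] = 0.3500
  C_33 = (1.00)(0.95) − (-0.35)(0.00) = 0.9500
det(I−A) = Σ_j (I−A)_1j·C_1j = (1.00)(0.4125) + (-0.35)(0.0525) + (-0.10)(0.1425) = 0.379875
adj(I−A) = Cᵀ =
  [ 0.4125   0.2550   0.2175]
  [ 0.0525   0.5850   0.3500]
  [ 0.1425   0.5025   0.9500]
(I − A)⁻¹ = adj(I−A) / det(I−A) ≈
  [   1.0859     0.6713     0.5726]
  [   0.1382     1.5400     0.9214]
  [   0.3751     1.3228     2.5008]
Δx = (I − A)⁻¹ Δd with Δd having +150 in the Sector 2 component and 0 elsewhere.
So Δx_2 = L_22 · (+150), where L_22 = adj(I−A)_22 / det(I−A) = 0.5850 / 0.379875.
Δx_2 = 0.5850 × (+150) / 0.379875 = 87.75 / 0.379875 ≈ 231.00.

Δx_2 = 231.00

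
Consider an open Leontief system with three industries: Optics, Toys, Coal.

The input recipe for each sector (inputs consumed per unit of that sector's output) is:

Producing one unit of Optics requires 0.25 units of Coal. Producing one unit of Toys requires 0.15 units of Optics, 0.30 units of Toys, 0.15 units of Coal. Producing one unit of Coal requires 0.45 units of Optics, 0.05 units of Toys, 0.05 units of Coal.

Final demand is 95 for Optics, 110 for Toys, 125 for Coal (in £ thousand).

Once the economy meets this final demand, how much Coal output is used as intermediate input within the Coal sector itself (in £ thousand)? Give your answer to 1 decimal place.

z_CC = 10.8

I − A =
  [   1.00    -0.15    -0.45]
  [   0.00     0.70    -0.05]
  [  -0.25    -0.15     0.95]
Cofactors of I−A, C_ij = (−1)^(i+j)·(minor ij) (rows/columns in the sector order above):
  C_11 = (0.70)(0.95) − (-0.05)(-0.15) = 0.6575
  C_12 = −[(0.00)(0.95) − (-0.05)(-0.25)] = 0.0125
  C_13 = (0.00)(-0.15) − (0.70)(-0.25) = 0.1750
  C_21 = −[(-0.15)(0.95) − (-0.45)(-0.15)] = 0.2100
  C_22 = (1.00)(0.95) − (-0.45)(-0.25) = 0.8375
  C_23 = −[(1.00)(-0.15) − (-0.15)(-0.25)] = 0.1875
  C_31 = (-0.15)(-0.05) − (-0.45)(0.70) = 0.3225
  C_32 = −[(1.00)(-0.05) − (-0.45)(0.00)] = 0.0500
  C_33 = (1.00)(0.70) − (-0.15)(0.00) = 0.7000
det(I−A) = Σ_j (I−A)_1j·C_1j = (1.00)(0.6575) + (-0.15)(0.0125) + (-0.45)(0.1750) = 0.576875
adj(I−A) = Cᵀ =
  [ 0.6575   0.2100   0.3225]
  [ 0.0125   0.8375   0.0500]
  [ 0.1750   0.1875   0.7000]
(I − A)⁻¹ = adj(I−A) / det(I−A) ≈
  [   1.1398     0.3640     0.5590]
  [   0.0217     1.4518     0.0867]
  [   0.3034     0.3250     1.2134]
First solve x = (I − A)⁻¹ d = adj(I−A)·d / det(I−A); in particular x_C = (0.1750·95 + 0.1875·110 + 0.7000·125) / 0.576875 = 124.75 / 0.576875 ≈ 216.251.
Intermediate flow from C to C: z_CC = a_CC · x_C = 0.05 × 124.75 / 0.576875 = 6.2375 / 0.576875 ≈ 10.8.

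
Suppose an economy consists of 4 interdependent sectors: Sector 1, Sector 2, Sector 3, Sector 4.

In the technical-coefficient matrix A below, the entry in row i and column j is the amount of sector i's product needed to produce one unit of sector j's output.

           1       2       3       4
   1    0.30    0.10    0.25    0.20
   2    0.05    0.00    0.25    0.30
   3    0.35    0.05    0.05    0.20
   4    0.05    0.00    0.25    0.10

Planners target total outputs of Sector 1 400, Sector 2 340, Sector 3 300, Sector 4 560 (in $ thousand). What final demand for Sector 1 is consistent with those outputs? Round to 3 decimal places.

d_1 = 59.000

I − A =
  [   0.70    -0.10    -0.25    -0.20]
  [  -0.05     1.00    -0.25    -0.30]
  [  -0.35    -0.05     0.95    -0.20]
  [  -0.05     0.00    -0.25     0.90]
d = (I − A) x:
  d_1 = (+0.70)·400 + (-0.10)·340 + (-0.25)·300 + (-0.20)·560 = 59.000
  d_2 = (-0.05)·400 + (+1.00)·340 + (-0.25)·300 + (-0.30)·560 = 77.000
  d_3 = (-0.35)·400 + (-0.05)·340 + (+0.95)·300 + (-0.20)·560 = 16.000
  d_4 = (-0.05)·400 + (+0.00)·340 + (-0.25)·300 + (+0.90)·560 = 409.000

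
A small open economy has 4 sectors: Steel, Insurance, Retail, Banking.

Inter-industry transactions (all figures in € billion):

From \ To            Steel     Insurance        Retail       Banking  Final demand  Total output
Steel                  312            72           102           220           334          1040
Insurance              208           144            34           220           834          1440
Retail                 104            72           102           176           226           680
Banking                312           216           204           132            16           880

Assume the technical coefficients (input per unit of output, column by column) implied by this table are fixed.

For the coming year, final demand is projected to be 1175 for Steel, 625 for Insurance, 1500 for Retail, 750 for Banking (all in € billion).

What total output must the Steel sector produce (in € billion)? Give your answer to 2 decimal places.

Technical coefficients a_ij = z_ij / X_j:
  a_SS = 312/1040 = 0.30, a_IS = 208/1040 = 0.20, a_RS = 104/1040 = 0.10, a_BS = 312/1040 = 0.30
  a_SI = 72/1440 = 0.05, a_II = 144/1440 = 0.10, a_RI = 72/1440 = 0.05, a_BI = 216/1440 = 0.15
  a_SR = 102/680 = 0.15, a_IR = 34/680 = 0.05, a_RR = 102/680 = 0.15, a_BR = 204/680 = 0.30
  a_SB = 220/880 = 0.25, a_IB = 220/880 = 0.25, a_RB = 176/880 = 0.20, a_BB = 132/880 = 0.15
I − A =
  [   0.70    -0.05    -0.15    -0.25]
  [  -0.20     0.90    -0.05    -0.25]
  [  -0.10    -0.05     0.85    -0.20]
  [  -0.30    -0.15    -0.30     0.85]
Compute the cofactors C_ij = (−1)^(i+j)·(3×3 minor ij) of I−A; the adjugate is their transpose:
adj(I−A) = Cᵀ =
  [ 0.557000   0.079625   0.184375   0.230625]
  [ 0.211000   0.370750   0.130250   0.201750]
  [ 0.145000   0.058000   0.422000   0.159000]
  [ 0.285000   0.114000   0.237000   0.510000]
det(I−A) = Σ_j (I−A)_1j·C_1j = (0.70)(0.557000) + (-0.05)(0.211000) + (-0.15)(0.145000) + (-0.25)(0.285000) = 0.28635
(I − A)⁻¹ = adj(I−A) / det(I−A) ≈
  [   1.9452     0.2781     0.6439     0.8054]
  [   0.7369     1.2947     0.4549     0.7046]
  [   0.5064     0.2025     1.4737     0.5553]
  [   0.9953     0.3981     0.8277     1.7810]
x = (I − A)⁻¹ d = adj(I−A)·d / det(I−A), with det(I−A) = 0.28635:
  x_S = (0.557000·1175 + 0.079625·625 + 0.184375·1500 + 0.230625·750) / 0.28635 = 1153.771875 / 0.28635 ≈ 4029.24
  x_I = (0.211000·1175 + 0.370750·625 + 0.130250·1500 + 0.201750·750) / 0.28635 = 826.33125 / 0.28635 ≈ 2885.74
  x_R = (0.145000·1175 + 0.058000·625 + 0.422000·1500 + 0.159000·750) / 0.28635 = 958.875 / 0.28635 ≈ 3348.61
  x_B = (0.285000·1175 + 0.114000·625 + 0.237000·1500 + 0.510000·750) / 0.28635 = 1144.125 / 0.28635 ≈ 3995.55

x_S = 4029.24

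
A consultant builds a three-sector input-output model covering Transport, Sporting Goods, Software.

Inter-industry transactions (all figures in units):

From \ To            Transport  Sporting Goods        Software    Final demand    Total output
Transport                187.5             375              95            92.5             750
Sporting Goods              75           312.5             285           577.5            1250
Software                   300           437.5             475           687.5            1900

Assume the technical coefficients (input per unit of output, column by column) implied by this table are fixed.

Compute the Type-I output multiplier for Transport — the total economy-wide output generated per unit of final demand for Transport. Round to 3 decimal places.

Technical coefficients a_ij = z_ij / X_j:
  a_11 = 187.5/750 = 0.25, a_21 = 75/750 = 0.10, a_31 = 300/750 = 0.40
  a_12 = 375/1250 = 0.30, a_22 = 312.5/1250 = 0.25, a_32 = 437.5/1250 = 0.35
  a_13 = 95/1900 = 0.05, a_23 = 285/1900 = 0.15, a_33 = 475/1900 = 0.25
I − A =
  [   0.75    -0.30    -0.05]
  [  -0.10     0.75    -0.15]
  [  -0.40    -0.35     0.75]
Cofactors of I−A, C_ij = (−1)^(i+j)·(minor ij) (rows/columns in the sector order above):
  C_11 = (0.75)(0.75) − (-0.15)(-0.35) = 0.5100
  C_12 = −[(-0.10)(0.75) − (-0.15)(-0.40)] = 0.1350
  C_13 = (-0.10)(-0.35) − (0.75)(-0.40) = 0.3350
  C_21 = −[(-0.30)(0.75) − (-0.05)(-0.35)] = 0.2425
  C_22 = (0.75)(0.75) − (-0.05)(-0.40) = 0.5425
  C_23 = −[(0.75)(-0.35) − (-0.30)(-0.40)] = 0.3825
  C_31 = (-0.30)(-0.15) − (-0.05)(0.75) = 0.0825
  C_32 = −[(0.75)(-0.15) − (-0.05)(-0.10)] = 0.1175
  C_33 = (0.75)(0.75) − (-0.30)(-0.10) = 0.5325
det(I−A) = Σ_j (I−A)_1j·C_1j = (0.75)(0.5100) + (-0.30)(0.1350) + (-0.05)(0.3350) = 0.32525
adj(I−A) = Cᵀ =
  [ 0.5100   0.2425   0.0825]
  [ 0.1350   0.5425   0.1175]
  [ 0.3350   0.3825   0.5325]
(I − A)⁻¹ = adj(I−A) / det(I−A) ≈
  [   1.5680     0.7456     0.2537]
  [   0.4151     1.6679     0.3613]
  [   1.0300     1.1760     1.6372]
The output multiplier for sector j is the column-j sum of the Leontief inverse (I − A)⁻¹ = adj(I−A) / det(I−A).
Column 1 of adj(I−A): (0.5100, 0.1350, 0.3350); det(I−A) = 0.32525.
m_1 = (0.5100 + 0.1350 + 0.3350) / 0.32525 = 0.98 / 0.32525 ≈ 3.013.

m_1 = 3.013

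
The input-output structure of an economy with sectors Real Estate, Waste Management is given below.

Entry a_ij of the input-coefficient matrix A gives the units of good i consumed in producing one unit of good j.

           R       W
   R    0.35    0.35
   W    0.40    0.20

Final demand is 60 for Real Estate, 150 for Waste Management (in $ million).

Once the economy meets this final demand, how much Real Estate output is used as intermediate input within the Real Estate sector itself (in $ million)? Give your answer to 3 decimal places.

z_RR = 92.566

I − A =
  [   0.65    -0.35]
  [  -0.40     0.80]
det(I−A) = (0.65)(0.80) − (-0.35)(-0.40) = 0.3800
adj(I−A) = [[0.80, 0.35], [0.40, 0.65]]
(I − A)⁻¹ = adj(I−A) / det(I−A) ≈
  [   2.1053     0.9211]
  [   1.0526     1.7105]
First solve x = (I − A)⁻¹ d = adj(I−A)·d / det(I−A); in particular x_R = (0.80·60 + 0.35·150) / 0.3800 = 100.50 / 0.3800 ≈ 264.47368.
Intermediate flow from R to R: z_RR = a_RR · x_R = 0.35 × 100.50 / 0.3800 = 35.175 / 0.3800 ≈ 92.566.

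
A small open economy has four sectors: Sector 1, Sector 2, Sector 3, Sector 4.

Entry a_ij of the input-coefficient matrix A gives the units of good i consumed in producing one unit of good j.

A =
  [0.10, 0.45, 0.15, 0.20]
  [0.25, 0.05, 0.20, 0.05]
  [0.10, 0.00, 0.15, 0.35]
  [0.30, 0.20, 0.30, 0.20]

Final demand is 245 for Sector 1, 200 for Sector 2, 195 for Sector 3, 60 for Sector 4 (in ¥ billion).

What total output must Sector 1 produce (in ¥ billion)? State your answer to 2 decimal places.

I − A =
  [   0.90    -0.45    -0.15    -0.20]
  [  -0.25     0.95    -0.20    -0.05]
  [  -0.10     0.00     0.85    -0.35]
  [  -0.30    -0.20    -0.30     0.80]
Compute the cofactors C_ij = (−1)^(i+j)·(3×3 minor ij) of I−A; the adjugate is their transpose:
adj(I−A) = Cᵀ =
  [ 0.523750   0.303250   0.256250   0.262000]
  [ 0.195000   0.432750   0.192750   0.160125]
  [ 0.192250   0.150250   0.511250   0.281125]
  [ 0.317250   0.278250   0.336000   0.607875]
det(I−A) = Σ_j (I−A)_1j·C_1j = (0.90)(0.523750) + (-0.45)(0.195000) + (-0.15)(0.192250) + (-0.20)(0.317250) = 0.2913375
(I − A)⁻¹ = adj(I−A) / det(I−A) ≈
  [   1.7977     1.0409     0.8796     0.8993]
  [   0.6693     1.4854     0.6616     0.5496]
  [   0.6599     0.5157     1.7548     0.9649]
  [   1.0889     0.9551     1.1533     2.0865]
x = (I − A)⁻¹ d = adj(I−A)·d / det(I−A), with det(I−A) = 0.2913375:
  x_1 = (0.523750·245 + 0.303250·200 + 0.256250·195 + 0.262000·60) / 0.2913375 = 254.6575 / 0.2913375 ≈ 874.10
  x_2 = (0.195000·245 + 0.432750·200 + 0.192750·195 + 0.160125·60) / 0.2913375 = 181.51875 / 0.2913375 ≈ 623.05
  x_3 = (0.192250·245 + 0.150250·200 + 0.511250·195 + 0.281125·60) / 0.2913375 = 193.7125 / 0.2913375 ≈ 664.91
  x_4 = (0.317250·245 + 0.278250·200 + 0.336000·195 + 0.607875·60) / 0.2913375 = 235.36875 / 0.2913375 ≈ 807.89

x_1 = 874.10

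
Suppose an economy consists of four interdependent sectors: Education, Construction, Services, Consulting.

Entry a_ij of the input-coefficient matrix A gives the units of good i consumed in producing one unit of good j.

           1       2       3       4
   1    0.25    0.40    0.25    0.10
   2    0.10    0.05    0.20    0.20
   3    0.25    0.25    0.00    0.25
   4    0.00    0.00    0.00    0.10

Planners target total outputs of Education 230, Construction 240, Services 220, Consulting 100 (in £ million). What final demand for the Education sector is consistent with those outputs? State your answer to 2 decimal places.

d_1 = 11.50

I − A =
  [   0.75    -0.40    -0.25    -0.10]
  [  -0.10     0.95    -0.20    -0.20]
  [  -0.25    -0.25     1.00    -0.25]
  [   0.00     0.00     0.00     0.90]
d = (I − A) x:
  d_1 = (+0.75)·230 + (-0.40)·240 + (-0.25)·220 + (-0.10)·100 = 11.50
  d_2 = (-0.10)·230 + (+0.95)·240 + (-0.20)·220 + (-0.20)·100 = 141.00
  d_3 = (-0.25)·230 + (-0.25)·240 + (+1.00)·220 + (-0.25)·100 = 77.50
  d_4 = (+0.00)·230 + (+0.00)·240 + (+0.00)·220 + (+0.90)·100 = 90.00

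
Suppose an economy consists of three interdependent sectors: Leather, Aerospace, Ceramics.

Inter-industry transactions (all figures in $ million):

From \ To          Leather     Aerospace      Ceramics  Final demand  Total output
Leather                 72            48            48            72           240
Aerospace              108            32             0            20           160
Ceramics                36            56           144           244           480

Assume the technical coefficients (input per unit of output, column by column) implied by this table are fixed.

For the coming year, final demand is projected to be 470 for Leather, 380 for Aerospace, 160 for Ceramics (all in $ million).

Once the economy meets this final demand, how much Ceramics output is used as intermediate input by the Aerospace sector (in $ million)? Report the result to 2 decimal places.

Technical coefficients a_ij = z_ij / X_j:
  a_LL = 72/240 = 0.30, a_AL = 108/240 = 0.45, a_CL = 36/240 = 0.15
  a_LA = 48/160 = 0.30, a_AA = 32/160 = 0.20, a_CA = 56/160 = 0.35
  a_LC = 48/480 = 0.10, a_AC = 0/480 = 0.00, a_CC = 144/480 = 0.30
I − A =
  [   0.70    -0.30    -0.10]
  [  -0.45     0.80     0.00]
  [  -0.15    -0.35     0.70]
Cofactors of I−A, C_ij = (−1)^(i+j)·(minor ij) (rows/columns in the sector order above):
  C_11 = (0.80)(0.70) − (0.00)(-0.35) = 0.5600
  C_12 = −[(-0.45)(0.70) − (0.00)(-0.15)] = 0.3150
  C_13 = (-0.45)(-0.35) − (0.80)(-0.15) = 0.2775
  C_21 = −[(-0.30)(0.70) − (-0.10)(-0.35)] = 0.2450
  C_22 = (0.70)(0.70) − (-0.10)(-0.15) = 0.4750
  C_23 = −[(0.70)(-0.35) − (-0.30)(-0.15)] = 0.2900
  C_31 = (-0.30)(0.00) − (-0.10)(0.80) = 0.0800
  C_32 = −[(0.70)(0.00) − (-0.10)(-0.45)] = 0.0450
  C_33 = (0.70)(0.80) − (-0.30)(-0.45) = 0.4250
det(I−A) = Σ_j (I−A)_1j·C_1j = (0.70)(0.5600) + (-0.30)(0.3150) + (-0.10)(0.2775) = 0.26975
adj(I−A) = Cᵀ =
  [ 0.5600   0.2450   0.0800]
  [ 0.3150   0.4750   0.0450]
  [ 0.2775   0.2900   0.4250]
(I − A)⁻¹ = adj(I−A) / det(I−A) ≈
  [   2.0760     0.9082     0.2966]
  [   1.1677     1.7609     0.1668]
  [   1.0287     1.0751     1.5755]
First solve x = (I − A)⁻¹ d = adj(I−A)·d / det(I−A); in particular x_A = (0.3150·470 + 0.4750·380 + 0.0450·160) / 0.26975 = 335.75 / 0.26975 ≈ 1244.6710.
Intermediate flow from C to A: z_CA = a_CA · x_A = 0.35 × 335.75 / 0.26975 = 117.5125 / 0.26975 ≈ 435.63.

z_CA = 435.63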